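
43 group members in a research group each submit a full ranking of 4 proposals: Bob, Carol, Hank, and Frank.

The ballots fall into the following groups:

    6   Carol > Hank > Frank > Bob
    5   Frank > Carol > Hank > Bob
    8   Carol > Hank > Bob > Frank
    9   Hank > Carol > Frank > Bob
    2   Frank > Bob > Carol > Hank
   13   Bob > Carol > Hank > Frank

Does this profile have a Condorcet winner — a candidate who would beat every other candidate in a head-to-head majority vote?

Head-to-head results (43 voters total):
Bob vs Carol: Carol wins 28–15.
Bob vs Hank: Hank wins 28–15.
Bob vs Frank: Frank wins 22–21.
Carol vs Hank: Carol wins 34–9.
Carol vs Frank: Carol wins 36–7.
Hank vs Frank: Hank wins 36–7.
Carol beats each rival — Bob (28–15), Hank (34–9), Frank (36–7) — so Carol is the Condorcet winner.

Yes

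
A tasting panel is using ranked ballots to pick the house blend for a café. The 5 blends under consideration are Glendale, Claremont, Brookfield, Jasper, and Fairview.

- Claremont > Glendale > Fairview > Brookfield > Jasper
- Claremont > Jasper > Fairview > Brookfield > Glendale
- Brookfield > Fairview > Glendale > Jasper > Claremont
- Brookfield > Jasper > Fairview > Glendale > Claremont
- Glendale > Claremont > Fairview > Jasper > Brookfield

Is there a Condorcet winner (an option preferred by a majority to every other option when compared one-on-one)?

No

Head-to-head results (5 voters total):
Glendale vs Claremont: Glendale wins 3–2.
Glendale vs Brookfield: Brookfield wins 3–2.
Glendale vs Jasper: Glendale wins 3–2.
Glendale vs Fairview: Fairview wins 3–2.
Claremont vs Brookfield: Claremont wins 3–2.
Claremont vs Jasper: Claremont wins 3–2.
Claremont vs Fairview: Claremont wins 3–2.
Brookfield vs Jasper: Brookfield wins 3–2.
Brookfield vs Fairview: Fairview wins 3–2.
Jasper vs Fairview: Fairview wins 3–2.
No candidate beats all others: Glendale beats Claremont beats Brookfield beats Glendale, a majority cycle.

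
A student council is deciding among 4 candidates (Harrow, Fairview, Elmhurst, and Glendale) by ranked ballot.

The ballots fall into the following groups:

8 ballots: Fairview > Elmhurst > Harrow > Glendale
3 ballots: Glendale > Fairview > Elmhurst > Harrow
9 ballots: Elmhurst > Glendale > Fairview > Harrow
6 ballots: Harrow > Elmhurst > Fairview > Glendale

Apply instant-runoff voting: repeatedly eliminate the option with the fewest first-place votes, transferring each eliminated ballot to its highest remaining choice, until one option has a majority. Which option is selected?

Round 1: Elmhurst 9, Fairview 8, Harrow 6, Glendale 3. Glendale has the fewest and is eliminated.
Round 2: Fairview 11, Elmhurst 9, Harrow 6. Harrow has the fewest and is eliminated.
Round 3: Elmhurst 15, Fairview 11. Elmhurst has a majority.

Elmhurst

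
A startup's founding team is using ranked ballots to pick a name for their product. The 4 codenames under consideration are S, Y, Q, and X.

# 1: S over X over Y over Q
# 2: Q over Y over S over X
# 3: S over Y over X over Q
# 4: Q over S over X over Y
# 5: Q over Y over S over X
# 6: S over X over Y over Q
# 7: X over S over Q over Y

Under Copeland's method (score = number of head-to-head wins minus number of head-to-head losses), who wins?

S

Pairwise results:
  S vs Y: S wins 5–2.
  S vs Q: S wins 4–3.
  S vs X: S wins 6–1.
  Y vs Q: Q wins 4–3.
  Y vs X: X wins 4–3.
  Q vs X: X wins 4–3.
Copeland scores (wins − losses):
  S: 3 − 0 = 3
  Y: 0 − 3 = -3
  Q: 1 − 2 = -1
  X: 2 − 1 = 1
S has the best Copeland score.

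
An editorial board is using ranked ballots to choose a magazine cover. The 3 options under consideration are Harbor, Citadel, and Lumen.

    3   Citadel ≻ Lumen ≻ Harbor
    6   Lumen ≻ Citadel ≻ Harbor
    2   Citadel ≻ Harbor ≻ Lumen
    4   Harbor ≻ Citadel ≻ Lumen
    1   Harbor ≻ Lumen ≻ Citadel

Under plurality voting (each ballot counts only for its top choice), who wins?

First-place vote totals:
  Harbor: 5
  Citadel: 5
  Lumen: 6
Lumen has the most first-place votes.

Lumen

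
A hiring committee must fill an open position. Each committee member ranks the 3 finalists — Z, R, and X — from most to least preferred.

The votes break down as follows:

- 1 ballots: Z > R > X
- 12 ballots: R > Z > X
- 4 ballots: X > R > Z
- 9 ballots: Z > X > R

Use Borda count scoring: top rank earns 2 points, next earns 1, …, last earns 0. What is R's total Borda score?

Borda scores:
  Z: 2 + 12·1 + 4·0 + 9·2 = 32
  R: 1 + 12·2 + 4·1 + 9·0 = 29
  X: 0 + 12·0 + 4·2 + 9·1 = 17

29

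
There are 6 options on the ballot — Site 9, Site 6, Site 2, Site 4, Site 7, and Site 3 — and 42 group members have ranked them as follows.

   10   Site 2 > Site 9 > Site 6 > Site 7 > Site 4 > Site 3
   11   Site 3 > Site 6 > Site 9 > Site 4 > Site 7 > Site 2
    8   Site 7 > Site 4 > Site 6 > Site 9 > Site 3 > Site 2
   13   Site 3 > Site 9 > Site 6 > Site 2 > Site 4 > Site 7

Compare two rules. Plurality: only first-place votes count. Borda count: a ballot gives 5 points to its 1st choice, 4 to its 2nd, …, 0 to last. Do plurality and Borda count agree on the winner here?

No

Plurality first-place counts: Site 9 0, Site 6 0, Site 2 10, Site 4 0, Site 7 8, Site 3 24 → Site 3.
Borda totals: Site 9 141, Site 6 137, Site 2 76, Site 4 77, Site 7 71, Site 3 128 → Site 9.
The two rules disagree: plurality picks Site 3, Borda picks Site 9.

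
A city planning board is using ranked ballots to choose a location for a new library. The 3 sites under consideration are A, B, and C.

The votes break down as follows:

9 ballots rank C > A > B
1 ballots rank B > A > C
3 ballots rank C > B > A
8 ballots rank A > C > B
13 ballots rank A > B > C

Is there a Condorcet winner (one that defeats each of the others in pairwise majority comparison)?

Head-to-head results (34 voters total):
A vs B: A wins 30–4.
A vs C: A wins 22–12.
B vs C: C wins 20–14.
A beats each rival — B (30–4), C (22–12) — so A is the Condorcet winner.

Yes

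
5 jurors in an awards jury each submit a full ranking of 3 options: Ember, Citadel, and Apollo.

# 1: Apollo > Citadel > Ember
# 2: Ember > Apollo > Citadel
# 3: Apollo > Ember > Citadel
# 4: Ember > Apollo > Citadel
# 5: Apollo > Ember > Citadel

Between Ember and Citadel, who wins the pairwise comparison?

Ember

Ballots ranking Ember above Citadel: 4.
Ballots ranking Citadel above Ember: 1.
Ember wins the head-to-head, 4–1.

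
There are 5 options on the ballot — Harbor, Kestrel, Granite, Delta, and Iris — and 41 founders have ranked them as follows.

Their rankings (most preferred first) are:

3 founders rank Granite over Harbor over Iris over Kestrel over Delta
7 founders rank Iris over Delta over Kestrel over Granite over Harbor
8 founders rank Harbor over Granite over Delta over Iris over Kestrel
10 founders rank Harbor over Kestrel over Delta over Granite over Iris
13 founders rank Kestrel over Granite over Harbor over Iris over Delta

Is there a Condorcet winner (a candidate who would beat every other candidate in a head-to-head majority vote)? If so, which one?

Head-to-head results (41 voters total):
Harbor vs Kestrel: Harbor wins 21–20.
Harbor vs Granite: Granite wins 23–18.
Harbor vs Delta: Harbor wins 34–7.
Harbor vs Iris: Harbor wins 34–7.
Kestrel vs Granite: Kestrel wins 30–11.
Kestrel vs Delta: Kestrel wins 26–15.
Kestrel vs Iris: Kestrel wins 23–18.
Granite vs Delta: Granite wins 24–17.
Granite vs Iris: Granite wins 34–7.
Delta vs Iris: Iris wins 23–18.
No candidate beats all others: Harbor beats Kestrel beats Granite beats Harbor, a majority cycle.

There is no Condorcet winner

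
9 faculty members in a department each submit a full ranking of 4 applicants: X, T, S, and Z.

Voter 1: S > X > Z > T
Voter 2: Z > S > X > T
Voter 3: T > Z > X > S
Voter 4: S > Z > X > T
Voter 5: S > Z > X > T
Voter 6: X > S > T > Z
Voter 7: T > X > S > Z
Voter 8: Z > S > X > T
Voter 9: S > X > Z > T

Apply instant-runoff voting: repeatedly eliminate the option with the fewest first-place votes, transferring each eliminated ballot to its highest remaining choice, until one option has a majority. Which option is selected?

Round 1: S 4, T 2, Z 2, X 1. X has the fewest and is eliminated.
Round 2: S 5, T 2, Z 2. S has a majority.

S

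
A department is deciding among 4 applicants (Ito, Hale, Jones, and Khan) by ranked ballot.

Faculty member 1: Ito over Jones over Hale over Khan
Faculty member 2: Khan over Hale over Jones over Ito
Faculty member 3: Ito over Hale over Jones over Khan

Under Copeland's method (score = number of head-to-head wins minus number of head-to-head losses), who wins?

Pairwise results:
  Ito vs Hale: Ito wins 2–1.
  Ito vs Jones: Ito wins 2–1.
  Ito vs Khan: Ito wins 2–1.
  Hale vs Jones: Hale wins 2–1.
  Hale vs Khan: Hale wins 2–1.
  Jones vs Khan: Jones wins 2–1.
Copeland scores (wins − losses):
  Ito: 3 − 0 = 3
  Hale: 2 − 1 = 1
  Jones: 1 − 2 = -1
  Khan: 0 − 3 = -3
Ito has the best Copeland score.

Ito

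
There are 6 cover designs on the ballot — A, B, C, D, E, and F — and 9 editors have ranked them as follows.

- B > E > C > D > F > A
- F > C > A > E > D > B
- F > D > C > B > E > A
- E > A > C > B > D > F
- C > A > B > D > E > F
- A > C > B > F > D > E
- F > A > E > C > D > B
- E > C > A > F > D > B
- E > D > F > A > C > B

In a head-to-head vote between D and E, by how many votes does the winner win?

3

Ballots ranking D above E: 3.
Ballots ranking E above D: 6.
E wins 6–3, a margin of 3.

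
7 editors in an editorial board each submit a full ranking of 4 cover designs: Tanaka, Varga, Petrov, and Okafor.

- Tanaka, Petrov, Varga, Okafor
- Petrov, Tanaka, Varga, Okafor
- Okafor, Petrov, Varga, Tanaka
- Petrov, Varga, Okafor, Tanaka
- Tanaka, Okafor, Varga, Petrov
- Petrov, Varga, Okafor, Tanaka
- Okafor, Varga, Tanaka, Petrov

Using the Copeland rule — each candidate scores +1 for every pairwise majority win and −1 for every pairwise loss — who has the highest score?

Pairwise results:
  Tanaka vs Varga: Varga wins 4–3.
  Tanaka vs Petrov: Petrov wins 4–3.
  Tanaka vs Okafor: Okafor wins 4–3.
  Varga vs Petrov: Petrov wins 5–2.
  Varga vs Okafor: Varga wins 4–3.
  Petrov vs Okafor: Petrov wins 4–3.
Copeland scores (wins − losses):
  Tanaka: 0 − 3 = -3
  Varga: 2 − 1 = 1
  Petrov: 3 − 0 = 3
  Okafor: 1 − 2 = -1
Petrov has the best Copeland score.

Petrov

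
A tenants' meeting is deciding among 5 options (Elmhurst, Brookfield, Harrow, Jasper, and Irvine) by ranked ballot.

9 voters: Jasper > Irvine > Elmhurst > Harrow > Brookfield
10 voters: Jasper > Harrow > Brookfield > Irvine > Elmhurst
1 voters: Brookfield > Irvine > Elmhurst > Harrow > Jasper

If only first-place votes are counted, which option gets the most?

Jasper

First-place vote totals:
  Elmhurst: 0
  Brookfield: 1
  Harrow: 0
  Jasper: 19
  Irvine: 0
Jasper has the most first-place votes.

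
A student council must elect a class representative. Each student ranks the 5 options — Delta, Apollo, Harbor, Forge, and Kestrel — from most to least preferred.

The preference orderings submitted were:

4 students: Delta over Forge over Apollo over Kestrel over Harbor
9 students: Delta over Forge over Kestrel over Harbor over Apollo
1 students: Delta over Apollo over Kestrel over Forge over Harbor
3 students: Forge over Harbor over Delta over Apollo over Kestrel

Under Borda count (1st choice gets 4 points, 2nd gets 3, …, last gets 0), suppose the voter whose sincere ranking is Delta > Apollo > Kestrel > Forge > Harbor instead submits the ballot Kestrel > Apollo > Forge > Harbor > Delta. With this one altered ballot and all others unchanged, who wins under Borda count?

Delta

Borda totals with the altered ballot: Delta 58, Apollo 14, Harbor 19, Forge 53, Kestrel 26.
The winner is unchanged: still Delta.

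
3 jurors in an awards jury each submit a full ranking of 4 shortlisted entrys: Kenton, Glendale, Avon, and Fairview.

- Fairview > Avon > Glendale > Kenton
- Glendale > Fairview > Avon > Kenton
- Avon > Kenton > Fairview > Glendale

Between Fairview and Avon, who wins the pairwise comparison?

Ballots ranking Fairview above Avon: 2.
Ballots ranking Avon above Fairview: 1.
Fairview wins the head-to-head, 2–1.

Fairview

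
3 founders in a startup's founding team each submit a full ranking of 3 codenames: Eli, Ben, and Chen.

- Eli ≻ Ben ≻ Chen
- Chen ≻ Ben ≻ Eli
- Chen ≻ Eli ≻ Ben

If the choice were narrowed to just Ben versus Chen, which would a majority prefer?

Chen

Ballots ranking Ben above Chen: 1.
Ballots ranking Chen above Ben: 2.
Chen wins the head-to-head, 2–1.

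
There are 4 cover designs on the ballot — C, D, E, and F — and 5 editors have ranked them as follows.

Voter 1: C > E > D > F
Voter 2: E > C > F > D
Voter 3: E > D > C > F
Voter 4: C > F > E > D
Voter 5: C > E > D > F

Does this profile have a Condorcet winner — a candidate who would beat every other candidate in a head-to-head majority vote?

Head-to-head results (5 voters total):
C vs D: C wins 4–1.
C vs E: C wins 3–2.
C vs F: C wins 5–0.
D vs E: E wins 5–0.
D vs F: D wins 3–2.
E vs F: E wins 4–1.
C beats each rival — D (4–1), E (3–2), F (5–0) — so C is the Condorcet winner.

Yes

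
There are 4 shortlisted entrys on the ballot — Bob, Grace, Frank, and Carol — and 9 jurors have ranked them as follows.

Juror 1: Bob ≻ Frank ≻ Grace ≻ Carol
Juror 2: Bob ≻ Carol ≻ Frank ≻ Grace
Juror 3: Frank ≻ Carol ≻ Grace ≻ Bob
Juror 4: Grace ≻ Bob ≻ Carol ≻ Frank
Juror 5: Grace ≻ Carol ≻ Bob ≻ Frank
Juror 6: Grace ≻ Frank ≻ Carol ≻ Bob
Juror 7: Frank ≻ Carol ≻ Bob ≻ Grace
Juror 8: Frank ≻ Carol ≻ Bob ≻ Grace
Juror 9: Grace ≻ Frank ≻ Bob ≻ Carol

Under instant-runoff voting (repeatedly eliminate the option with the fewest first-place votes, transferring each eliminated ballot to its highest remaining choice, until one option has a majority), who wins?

Frank

Round 1: Grace 4, Frank 3, Bob 2, Carol 0. Carol has the fewest and is eliminated.
Round 2: Grace 4, Frank 3, Bob 2. Bob has the fewest and is eliminated.
Round 3: Frank 5, Grace 4. Frank has a majority.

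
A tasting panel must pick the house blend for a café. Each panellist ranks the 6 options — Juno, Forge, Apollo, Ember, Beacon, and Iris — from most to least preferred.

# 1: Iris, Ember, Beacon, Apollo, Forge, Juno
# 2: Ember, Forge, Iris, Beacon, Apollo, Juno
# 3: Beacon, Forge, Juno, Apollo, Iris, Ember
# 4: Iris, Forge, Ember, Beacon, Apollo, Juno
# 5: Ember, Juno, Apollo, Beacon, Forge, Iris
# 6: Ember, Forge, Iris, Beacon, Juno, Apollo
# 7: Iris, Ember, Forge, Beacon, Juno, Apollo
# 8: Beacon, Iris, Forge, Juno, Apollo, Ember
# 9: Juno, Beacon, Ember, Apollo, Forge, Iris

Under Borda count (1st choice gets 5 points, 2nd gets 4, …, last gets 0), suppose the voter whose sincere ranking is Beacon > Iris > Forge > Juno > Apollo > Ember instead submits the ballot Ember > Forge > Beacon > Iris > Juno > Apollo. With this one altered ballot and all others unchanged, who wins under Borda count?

Borda totals with the altered ballot: Juno 15, Forge 26, Apollo 11, Ember 34, Beacon 25, Iris 24.
The winner is unchanged: still Ember.

Ember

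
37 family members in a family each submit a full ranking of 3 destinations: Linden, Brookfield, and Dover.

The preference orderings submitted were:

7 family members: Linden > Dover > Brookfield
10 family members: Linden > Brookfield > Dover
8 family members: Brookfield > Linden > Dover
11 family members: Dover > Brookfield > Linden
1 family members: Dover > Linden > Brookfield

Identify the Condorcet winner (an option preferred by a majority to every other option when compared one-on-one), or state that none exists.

There is no Condorcet winner

Head-to-head results (37 voters total):
Linden vs Brookfield: Brookfield wins 19–18.
Linden vs Dover: Linden wins 25–12.
Brookfield vs Dover: Dover wins 19–18.
No candidate beats all others: Linden beats Dover beats Brookfield beats Linden, a majority cycle.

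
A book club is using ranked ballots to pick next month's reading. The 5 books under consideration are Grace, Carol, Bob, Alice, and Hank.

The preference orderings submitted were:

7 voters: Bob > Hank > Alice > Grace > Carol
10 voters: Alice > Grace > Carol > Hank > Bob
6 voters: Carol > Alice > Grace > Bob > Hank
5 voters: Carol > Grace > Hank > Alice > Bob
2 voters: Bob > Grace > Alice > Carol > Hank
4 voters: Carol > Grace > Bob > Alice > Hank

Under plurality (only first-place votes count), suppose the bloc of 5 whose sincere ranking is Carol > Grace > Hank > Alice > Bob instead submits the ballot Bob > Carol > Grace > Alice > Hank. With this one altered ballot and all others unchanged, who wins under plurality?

Bob

First-place totals with the altered ballot: Grace 0, Carol 10, Bob 14, Alice 10, Hank 0.
The switch changes the winner from Carol to Bob.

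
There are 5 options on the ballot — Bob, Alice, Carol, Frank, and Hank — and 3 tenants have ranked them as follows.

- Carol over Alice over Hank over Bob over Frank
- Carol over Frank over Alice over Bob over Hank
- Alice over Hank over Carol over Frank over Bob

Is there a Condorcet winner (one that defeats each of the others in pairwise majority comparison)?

Yes

Head-to-head results (3 voters total):
Bob vs Alice: Alice wins 3–0.
Bob vs Carol: Carol wins 3–0.
Bob vs Frank: Frank wins 2–1.
Bob vs Hank: Hank wins 2–1.
Alice vs Carol: Carol wins 2–1.
Alice vs Frank: Alice wins 2–1.
Alice vs Hank: Alice wins 3–0.
Carol vs Frank: Carol wins 3–0.
Carol vs Hank: Carol wins 2–1.
Frank vs Hank: Hank wins 2–1.
Carol beats each rival — Bob (3–0), Alice (2–1), Frank (3–0), Hank (2–1) — so Carol is the Condorcet winner.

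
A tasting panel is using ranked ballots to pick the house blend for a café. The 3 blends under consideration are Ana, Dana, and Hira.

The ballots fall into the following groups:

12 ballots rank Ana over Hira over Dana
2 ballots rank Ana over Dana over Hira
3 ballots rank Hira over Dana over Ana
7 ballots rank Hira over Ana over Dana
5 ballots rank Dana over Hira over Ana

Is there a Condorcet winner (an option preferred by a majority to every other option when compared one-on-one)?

Head-to-head results (29 voters total):
Ana vs Dana: Ana wins 21–8.
Ana vs Hira: Hira wins 15–14.
Dana vs Hira: Hira wins 22–7.
Hira beats each rival — Ana (15–14), Dana (22–7) — so Hira is the Condorcet winner.

Yes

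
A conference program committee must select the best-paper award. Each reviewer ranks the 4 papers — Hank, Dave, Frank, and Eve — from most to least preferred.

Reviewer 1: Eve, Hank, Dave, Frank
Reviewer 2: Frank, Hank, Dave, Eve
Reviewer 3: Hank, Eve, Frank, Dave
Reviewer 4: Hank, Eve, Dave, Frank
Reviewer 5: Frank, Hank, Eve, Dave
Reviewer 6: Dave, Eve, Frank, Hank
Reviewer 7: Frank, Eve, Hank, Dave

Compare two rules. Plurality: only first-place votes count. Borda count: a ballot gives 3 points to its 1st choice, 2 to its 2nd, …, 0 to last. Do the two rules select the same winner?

No

Plurality first-place counts: Hank 2, Dave 1, Frank 3, Eve 1 → Frank.
Borda totals: Hank 13, Dave 6, Frank 11, Eve 12 → Hank.
The two rules disagree: plurality picks Frank, Borda picks Hank.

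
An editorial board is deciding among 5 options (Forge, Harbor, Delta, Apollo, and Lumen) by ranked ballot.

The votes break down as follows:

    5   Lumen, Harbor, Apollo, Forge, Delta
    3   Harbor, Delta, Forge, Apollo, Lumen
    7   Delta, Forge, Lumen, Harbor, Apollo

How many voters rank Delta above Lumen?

Ballots ranking Delta above Lumen: 3+7 = 10.
Ballots ranking Lumen above Delta: 5.
So 10 of 15 voters prefer Delta to Lumen.

10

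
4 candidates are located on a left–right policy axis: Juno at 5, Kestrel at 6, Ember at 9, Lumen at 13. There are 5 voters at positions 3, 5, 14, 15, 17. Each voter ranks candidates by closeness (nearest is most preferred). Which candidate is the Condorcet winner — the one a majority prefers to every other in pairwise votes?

With single-peaked preferences on a line, the Condorcet winner is the candidate closest to the median voter.
The median voter (position 14) is closest to Lumen at 13.
Check: Lumen vs Kestrel — voters closer to Lumen: 3 of 5.

Lumen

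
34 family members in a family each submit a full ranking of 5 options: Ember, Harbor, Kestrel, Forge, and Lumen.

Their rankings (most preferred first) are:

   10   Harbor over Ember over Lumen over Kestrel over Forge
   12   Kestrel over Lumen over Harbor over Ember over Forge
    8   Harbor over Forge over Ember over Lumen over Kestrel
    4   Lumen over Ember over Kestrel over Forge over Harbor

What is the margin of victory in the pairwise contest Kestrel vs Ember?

Ballots ranking Kestrel above Ember: 12.
Ballots ranking Ember above Kestrel: 10+8+4 = 22.
Ember wins 22–12, a margin of 10.

10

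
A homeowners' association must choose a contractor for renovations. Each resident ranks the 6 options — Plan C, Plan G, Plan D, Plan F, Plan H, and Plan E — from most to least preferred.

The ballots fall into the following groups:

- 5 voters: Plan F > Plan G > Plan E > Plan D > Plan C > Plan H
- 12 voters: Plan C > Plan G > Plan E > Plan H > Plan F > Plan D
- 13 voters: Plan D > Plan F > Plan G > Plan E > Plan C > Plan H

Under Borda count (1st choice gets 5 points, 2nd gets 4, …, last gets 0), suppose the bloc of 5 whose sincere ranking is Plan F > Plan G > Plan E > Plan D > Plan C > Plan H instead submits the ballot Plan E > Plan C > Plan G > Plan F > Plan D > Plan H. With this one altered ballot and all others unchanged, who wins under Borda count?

Borda totals with the altered ballot: Plan C 93, Plan G 102, Plan D 70, Plan F 74, Plan H 24, Plan E 87.
The winner is unchanged: still Plan G.

Plan G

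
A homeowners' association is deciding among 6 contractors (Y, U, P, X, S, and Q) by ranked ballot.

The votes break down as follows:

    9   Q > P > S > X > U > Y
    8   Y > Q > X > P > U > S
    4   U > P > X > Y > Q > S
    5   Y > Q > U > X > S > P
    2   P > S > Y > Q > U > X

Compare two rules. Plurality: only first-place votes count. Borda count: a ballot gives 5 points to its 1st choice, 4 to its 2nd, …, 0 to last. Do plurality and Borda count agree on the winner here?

Plurality first-place counts: Y 13, U 4, P 2, X 0, S 0, Q 9 → Y.
Borda totals: Y 79, U 54, P 78, X 64, S 40, Q 105 → Q.
The two rules disagree: plurality picks Y, Borda picks Q.

No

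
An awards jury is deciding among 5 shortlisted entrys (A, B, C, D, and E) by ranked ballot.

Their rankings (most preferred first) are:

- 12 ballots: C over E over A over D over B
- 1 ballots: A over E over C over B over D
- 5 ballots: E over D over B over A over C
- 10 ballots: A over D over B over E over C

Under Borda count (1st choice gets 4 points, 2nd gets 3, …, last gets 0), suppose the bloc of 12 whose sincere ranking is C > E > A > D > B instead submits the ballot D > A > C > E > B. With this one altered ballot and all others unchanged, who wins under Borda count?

D

Borda totals with the altered ballot: A 85, B 31, C 26, D 93, E 45.
The switch changes the winner from A to D.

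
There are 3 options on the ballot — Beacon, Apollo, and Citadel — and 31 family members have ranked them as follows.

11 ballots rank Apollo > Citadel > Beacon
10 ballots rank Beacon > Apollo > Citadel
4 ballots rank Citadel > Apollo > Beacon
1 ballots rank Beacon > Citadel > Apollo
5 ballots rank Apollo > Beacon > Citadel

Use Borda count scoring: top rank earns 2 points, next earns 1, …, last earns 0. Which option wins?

Apollo

Borda scores:
  Beacon: 11·0 + 10·2 + 4·0 + 2 + 5·1 = 27
  Apollo: 11·2 + 10·1 + 4·1 + 0 + 5·2 = 46
  Citadel: 11·1 + 10·0 + 4·2 + 1 + 5·0 = 20
Apollo has the highest total.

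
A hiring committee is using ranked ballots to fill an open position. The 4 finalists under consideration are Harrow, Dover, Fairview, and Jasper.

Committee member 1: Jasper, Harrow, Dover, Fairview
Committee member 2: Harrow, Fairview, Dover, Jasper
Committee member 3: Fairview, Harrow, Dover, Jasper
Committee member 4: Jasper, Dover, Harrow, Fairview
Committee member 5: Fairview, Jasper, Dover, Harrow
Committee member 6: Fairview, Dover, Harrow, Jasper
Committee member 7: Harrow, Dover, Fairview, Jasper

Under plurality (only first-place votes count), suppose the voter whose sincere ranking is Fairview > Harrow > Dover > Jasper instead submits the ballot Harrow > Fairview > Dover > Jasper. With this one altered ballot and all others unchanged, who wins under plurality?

First-place totals with the altered ballot: Harrow 3, Dover 0, Fairview 2, Jasper 2.
The switch changes the winner from Fairview to Harrow.

Harrow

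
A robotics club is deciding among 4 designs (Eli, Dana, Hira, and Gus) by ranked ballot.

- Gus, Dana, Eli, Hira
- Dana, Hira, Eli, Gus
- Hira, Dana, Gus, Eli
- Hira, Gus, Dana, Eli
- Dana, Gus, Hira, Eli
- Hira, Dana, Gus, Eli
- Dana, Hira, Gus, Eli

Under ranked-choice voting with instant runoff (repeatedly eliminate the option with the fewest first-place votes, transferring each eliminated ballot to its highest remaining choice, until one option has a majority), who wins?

Dana

Round 1: Dana 3, Hira 3, Gus 1, Eli 0. Eli has the fewest and is eliminated.
Round 2: Dana 3, Hira 3, Gus 1. Gus has the fewest and is eliminated.
Round 3: Dana 4, Hira 3. Dana has a majority.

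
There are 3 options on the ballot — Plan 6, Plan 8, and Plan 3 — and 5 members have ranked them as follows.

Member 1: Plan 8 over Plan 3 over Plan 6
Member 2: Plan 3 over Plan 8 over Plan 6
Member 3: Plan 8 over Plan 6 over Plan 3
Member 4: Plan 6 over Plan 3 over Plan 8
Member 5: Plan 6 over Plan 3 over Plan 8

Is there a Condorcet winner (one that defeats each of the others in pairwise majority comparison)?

Head-to-head results (5 voters total):
Plan 6 vs Plan 8: Plan 8 wins 3–2.
Plan 6 vs Plan 3: Plan 6 wins 3–2.
Plan 8 vs Plan 3: Plan 3 wins 3–2.
No candidate beats all others: Plan 6 beats Plan 3 beats Plan 8 beats Plan 6, a majority cycle.

No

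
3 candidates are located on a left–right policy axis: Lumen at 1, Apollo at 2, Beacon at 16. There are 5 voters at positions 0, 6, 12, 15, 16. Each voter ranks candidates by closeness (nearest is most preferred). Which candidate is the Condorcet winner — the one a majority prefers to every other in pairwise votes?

Beacon

With single-peaked preferences on a line, the Condorcet winner is the candidate closest to the median voter.
The median voter (position 12) is closest to Beacon at 16.
Check: Beacon vs Lumen — voters closer to Beacon: 3 of 5.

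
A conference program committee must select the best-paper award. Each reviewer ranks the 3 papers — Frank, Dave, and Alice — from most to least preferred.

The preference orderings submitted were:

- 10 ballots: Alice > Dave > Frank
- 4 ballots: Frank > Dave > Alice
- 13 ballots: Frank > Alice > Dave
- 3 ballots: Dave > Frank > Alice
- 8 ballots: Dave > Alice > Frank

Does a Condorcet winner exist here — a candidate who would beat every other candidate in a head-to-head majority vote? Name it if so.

Head-to-head results (38 voters total):
Frank vs Dave: Dave wins 21–17.
Frank vs Alice: Frank wins 20–18.
Dave vs Alice: Alice wins 23–15.
No candidate beats all others: Frank beats Alice beats Dave beats Frank, a majority cycle.

No Condorcet winner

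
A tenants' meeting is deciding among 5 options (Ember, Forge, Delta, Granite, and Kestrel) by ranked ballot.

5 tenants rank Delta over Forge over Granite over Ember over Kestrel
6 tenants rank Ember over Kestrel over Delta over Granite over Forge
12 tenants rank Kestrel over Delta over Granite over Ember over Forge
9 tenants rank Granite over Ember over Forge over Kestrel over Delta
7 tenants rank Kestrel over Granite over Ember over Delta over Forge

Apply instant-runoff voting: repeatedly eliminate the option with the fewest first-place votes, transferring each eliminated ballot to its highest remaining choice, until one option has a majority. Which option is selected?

Round 1: Kestrel 19, Granite 9, Ember 6, Delta 5, Forge 0. Forge has the fewest and is eliminated.
Round 2: Kestrel 19, Granite 9, Ember 6, Delta 5. Delta has the fewest and is eliminated.
Round 3: Kestrel 19, Granite 14, Ember 6. Ember has the fewest and is eliminated.
Round 4: Kestrel 25, Granite 14. Kestrel has a majority.

Kestrel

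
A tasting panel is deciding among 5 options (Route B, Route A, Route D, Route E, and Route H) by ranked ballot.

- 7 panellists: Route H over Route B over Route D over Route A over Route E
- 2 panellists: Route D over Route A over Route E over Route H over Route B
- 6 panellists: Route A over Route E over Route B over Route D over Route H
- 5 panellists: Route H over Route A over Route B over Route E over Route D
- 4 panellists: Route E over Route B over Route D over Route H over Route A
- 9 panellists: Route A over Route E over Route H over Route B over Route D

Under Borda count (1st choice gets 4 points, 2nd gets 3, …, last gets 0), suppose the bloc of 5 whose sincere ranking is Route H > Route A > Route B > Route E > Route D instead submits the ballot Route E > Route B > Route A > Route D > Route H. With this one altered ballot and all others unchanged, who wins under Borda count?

Borda totals with the altered ballot: Route B 69, Route A 83, Route D 41, Route E 85, Route H 52.
The switch changes the winner from Route A to Route E.

Route E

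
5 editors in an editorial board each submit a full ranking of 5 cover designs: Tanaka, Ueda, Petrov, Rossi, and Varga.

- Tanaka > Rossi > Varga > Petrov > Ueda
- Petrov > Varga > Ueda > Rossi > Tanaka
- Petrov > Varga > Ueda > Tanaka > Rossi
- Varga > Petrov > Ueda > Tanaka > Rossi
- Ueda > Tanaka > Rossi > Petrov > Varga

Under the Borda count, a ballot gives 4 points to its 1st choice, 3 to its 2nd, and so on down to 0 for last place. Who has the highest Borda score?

Petrov

Borda scores:
  Tanaka: 4 + 0 + 1 + 1 + 3 = 9
  Ueda: 0 + 2 + 2 + 2 + 4 = 10
  Petrov: 1 + 4 + 4 + 3 + 1 = 13
  Rossi: 3 + 1 + 0 + 0 + 2 = 6
  Varga: 2 + 3 + 3 + 4 + 0 = 12
Petrov has the highest total.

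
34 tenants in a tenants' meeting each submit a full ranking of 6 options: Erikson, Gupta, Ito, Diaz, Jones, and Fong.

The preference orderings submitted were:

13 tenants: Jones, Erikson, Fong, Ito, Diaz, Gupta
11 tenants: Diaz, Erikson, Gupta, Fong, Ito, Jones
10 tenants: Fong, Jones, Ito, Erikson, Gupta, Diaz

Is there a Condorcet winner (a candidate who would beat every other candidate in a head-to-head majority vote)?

Head-to-head results (34 voters total):
Erikson vs Gupta: Erikson wins 34–0.
Erikson vs Ito: Erikson wins 24–10.
Erikson vs Diaz: Erikson wins 23–11.
Erikson vs Jones: Jones wins 23–11.
Erikson vs Fong: Erikson wins 24–10.
Gupta vs Ito: Ito wins 23–11.
Gupta vs Diaz: Diaz wins 24–10.
Gupta vs Jones: Jones wins 23–11.
Gupta vs Fong: Fong wins 23–11.
Ito vs Diaz: Ito wins 23–11.
Ito vs Jones: Jones wins 23–11.
Ito vs Fong: Fong wins 34–0.
Diaz vs Jones: Jones wins 23–11.
Diaz vs Fong: Fong wins 23–11.
Jones vs Fong: Fong wins 21–13.
No candidate beats all others: Erikson beats Fong beats Jones beats Erikson, a majority cycle.

No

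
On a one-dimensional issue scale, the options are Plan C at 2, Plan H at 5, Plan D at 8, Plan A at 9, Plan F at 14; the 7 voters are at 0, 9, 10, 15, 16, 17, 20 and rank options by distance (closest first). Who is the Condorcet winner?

With single-peaked preferences on a line, the Condorcet winner is the candidate closest to the median voter.
The median voter (position 15) is closest to Plan F at 14.
Check: Plan F vs Plan C — voters closer to Plan F: 6 of 7.

Plan F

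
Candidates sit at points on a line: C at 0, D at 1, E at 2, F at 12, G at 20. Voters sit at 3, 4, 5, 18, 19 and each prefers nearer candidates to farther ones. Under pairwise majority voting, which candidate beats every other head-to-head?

With single-peaked preferences on a line, the Condorcet winner is the candidate closest to the median voter.
The median voter (position 5) is closest to E at 2.
Check: E vs C — voters closer to E: 5 of 5.

E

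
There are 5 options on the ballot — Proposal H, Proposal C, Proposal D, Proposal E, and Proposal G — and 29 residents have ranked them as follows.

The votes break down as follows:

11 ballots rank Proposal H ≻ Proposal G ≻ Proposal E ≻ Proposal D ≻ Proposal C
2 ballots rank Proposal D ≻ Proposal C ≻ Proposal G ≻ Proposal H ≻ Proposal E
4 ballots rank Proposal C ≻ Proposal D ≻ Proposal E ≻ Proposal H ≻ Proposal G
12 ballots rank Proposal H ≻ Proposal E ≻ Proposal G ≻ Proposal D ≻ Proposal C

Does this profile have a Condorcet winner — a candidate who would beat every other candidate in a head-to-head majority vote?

Yes

Head-to-head results (29 voters total):
Proposal H vs Proposal C: Proposal H wins 23–6.
Proposal H vs Proposal D: Proposal H wins 23–6.
Proposal H vs Proposal E: Proposal H wins 25–4.
Proposal H vs Proposal G: Proposal H wins 27–2.
Proposal C vs Proposal D: Proposal D wins 25–4.
Proposal C vs Proposal E: Proposal E wins 23–6.
Proposal C vs Proposal G: Proposal G wins 23–6.
Proposal D vs Proposal E: Proposal E wins 23–6.
Proposal D vs Proposal G: Proposal G wins 23–6.
Proposal E vs Proposal G: Proposal E wins 16–13.
Proposal H beats each rival — Proposal C (23–6), Proposal D (23–6), Proposal E (25–4), Proposal G (27–2) — so Proposal H is the Condorcet winner.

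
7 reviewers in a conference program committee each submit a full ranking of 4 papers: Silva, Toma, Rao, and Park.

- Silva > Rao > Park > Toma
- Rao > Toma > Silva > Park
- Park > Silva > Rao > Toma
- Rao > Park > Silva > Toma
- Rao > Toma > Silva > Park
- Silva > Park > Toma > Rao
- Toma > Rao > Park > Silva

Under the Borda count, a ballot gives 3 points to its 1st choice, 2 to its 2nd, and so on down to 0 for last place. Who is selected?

Borda scores:
  Silva: 3 + 1 + 2 + 1 + 1 + 3 + 0 = 11
  Toma: 0 + 2 + 0 + 0 + 2 + 1 + 3 = 8
  Rao: 2 + 3 + 1 + 3 + 3 + 0 + 2 = 14
  Park: 1 + 0 + 3 + 2 + 0 + 2 + 1 = 9
Rao has the highest total.

Rao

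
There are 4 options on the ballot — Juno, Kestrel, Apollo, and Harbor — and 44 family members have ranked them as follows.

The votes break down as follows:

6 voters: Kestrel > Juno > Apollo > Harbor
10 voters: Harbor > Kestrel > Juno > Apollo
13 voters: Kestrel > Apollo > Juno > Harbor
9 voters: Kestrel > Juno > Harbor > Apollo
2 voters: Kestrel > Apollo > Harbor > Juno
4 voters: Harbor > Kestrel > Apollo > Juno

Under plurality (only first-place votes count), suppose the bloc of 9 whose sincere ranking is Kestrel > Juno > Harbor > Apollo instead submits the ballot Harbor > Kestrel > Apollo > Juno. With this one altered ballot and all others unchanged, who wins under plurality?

Harbor

First-place totals with the altered ballot: Juno 0, Kestrel 21, Apollo 0, Harbor 23.
The switch changes the winner from Kestrel to Harbor.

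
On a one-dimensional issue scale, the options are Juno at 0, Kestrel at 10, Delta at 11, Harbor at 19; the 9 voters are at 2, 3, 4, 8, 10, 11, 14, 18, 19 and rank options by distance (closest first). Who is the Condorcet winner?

With single-peaked preferences on a line, the Condorcet winner is the candidate closest to the median voter.
The median voter (position 10) is closest to Kestrel at 10.
Check: Kestrel vs Harbor — voters closer to Kestrel: 7 of 9.

Kestrel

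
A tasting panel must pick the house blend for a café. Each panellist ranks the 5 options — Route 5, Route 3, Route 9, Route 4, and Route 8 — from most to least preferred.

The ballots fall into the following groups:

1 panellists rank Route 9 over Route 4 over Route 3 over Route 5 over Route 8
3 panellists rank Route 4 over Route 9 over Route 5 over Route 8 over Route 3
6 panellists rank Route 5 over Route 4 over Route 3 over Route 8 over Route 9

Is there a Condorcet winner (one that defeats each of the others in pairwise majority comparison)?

Yes

Head-to-head results (10 voters total):
Route 5 vs Route 3: Route 5 wins 9–1.
Route 5 vs Route 9: Route 5 wins 6–4.
Route 5 vs Route 4: Route 5 wins 6–4.
Route 5 vs Route 8: Route 5 wins 10–0.
Route 3 vs Route 9: Route 3 wins 6–4.
Route 3 vs Route 4: Route 4 wins 10–0.
Route 3 vs Route 8: Route 3 wins 7–3.
Route 9 vs Route 4: Route 4 wins 9–1.
Route 9 vs Route 8: Route 8 wins 6–4.
Route 4 vs Route 8: Route 4 wins 10–0.
Route 5 beats each rival — Route 3 (9–1), Route 9 (6–4), Route 4 (6–4), Route 8 (10–0) — so Route 5 is the Condorcet winner.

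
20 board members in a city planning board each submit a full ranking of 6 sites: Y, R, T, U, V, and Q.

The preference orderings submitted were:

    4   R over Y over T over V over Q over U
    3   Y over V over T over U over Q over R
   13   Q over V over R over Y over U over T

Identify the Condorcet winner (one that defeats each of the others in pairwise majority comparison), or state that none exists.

Q

Head-to-head results (20 voters total):
Y vs R: R wins 17–3.
Y vs T: Y wins 20–0.
Y vs U: Y wins 20–0.
Y vs V: V wins 13–7.
Y vs Q: Q wins 13–7.
R vs T: R wins 17–3.
R vs U: R wins 17–3.
R vs V: V wins 16–4.
R vs Q: Q wins 16–4.
T vs U: U wins 13–7.
T vs V: V wins 16–4.
T vs Q: Q wins 13–7.
U vs V: V wins 20–0.
U vs Q: Q wins 17–3.
V vs Q: Q wins 13–7.
Q beats each rival — Y (13–7), R (16–4), T (13–7), U (17–3), V (13–7) — so Q is the Condorcet winner.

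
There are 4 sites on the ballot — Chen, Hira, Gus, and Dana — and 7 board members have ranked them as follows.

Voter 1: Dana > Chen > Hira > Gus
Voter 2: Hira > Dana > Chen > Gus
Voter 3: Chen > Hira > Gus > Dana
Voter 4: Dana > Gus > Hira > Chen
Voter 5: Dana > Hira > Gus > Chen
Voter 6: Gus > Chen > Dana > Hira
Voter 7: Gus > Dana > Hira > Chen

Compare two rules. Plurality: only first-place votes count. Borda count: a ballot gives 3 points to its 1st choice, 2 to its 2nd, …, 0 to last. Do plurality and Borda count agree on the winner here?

Plurality first-place counts: Chen 1, Hira 1, Gus 2, Dana 3 → Dana.
Borda totals: Chen 8, Hira 10, Gus 10, Dana 14 → Dana.
The two rules agree on Dana.

Yes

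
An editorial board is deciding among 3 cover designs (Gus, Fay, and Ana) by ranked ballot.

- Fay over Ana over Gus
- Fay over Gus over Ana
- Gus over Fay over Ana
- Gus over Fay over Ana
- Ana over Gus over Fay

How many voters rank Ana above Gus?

2

Ballots ranking Ana above Gus: 2.
Ballots ranking Gus above Ana: 3.
So 2 of 5 voters prefer Ana to Gus.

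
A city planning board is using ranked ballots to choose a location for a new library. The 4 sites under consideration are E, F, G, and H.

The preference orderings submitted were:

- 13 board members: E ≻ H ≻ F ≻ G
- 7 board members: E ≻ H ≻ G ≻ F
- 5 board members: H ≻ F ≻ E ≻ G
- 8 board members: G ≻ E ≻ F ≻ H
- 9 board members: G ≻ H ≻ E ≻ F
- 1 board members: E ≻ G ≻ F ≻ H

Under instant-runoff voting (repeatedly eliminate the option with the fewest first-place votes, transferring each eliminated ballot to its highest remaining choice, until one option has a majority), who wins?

Round 1: E 21, G 17, H 5, F 0. F has the fewest and is eliminated.
Round 2: E 21, G 17, H 5. H has the fewest and is eliminated.
Round 3: E 26, G 17. E has a majority.

E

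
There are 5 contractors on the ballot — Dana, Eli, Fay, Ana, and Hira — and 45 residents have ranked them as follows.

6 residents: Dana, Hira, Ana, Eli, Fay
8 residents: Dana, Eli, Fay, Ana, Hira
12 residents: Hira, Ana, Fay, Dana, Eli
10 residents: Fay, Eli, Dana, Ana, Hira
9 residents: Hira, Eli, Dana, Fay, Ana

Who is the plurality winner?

Hira

First-place vote totals:
  Dana: 14
  Eli: 0
  Fay: 10
  Ana: 0
  Hira: 21
Hira has the most first-place votes.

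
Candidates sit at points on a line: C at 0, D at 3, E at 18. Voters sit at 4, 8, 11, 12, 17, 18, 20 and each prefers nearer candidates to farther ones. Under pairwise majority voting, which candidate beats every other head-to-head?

E

With single-peaked preferences on a line, the Condorcet winner is the candidate closest to the median voter.
The median voter (position 12) is closest to E at 18.
Check: E vs C — voters closer to E: 5 of 7.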